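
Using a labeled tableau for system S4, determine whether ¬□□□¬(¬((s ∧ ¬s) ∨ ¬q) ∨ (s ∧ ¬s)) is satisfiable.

1. ¬□□□¬(¬((s ∧ ¬s) ∨ ¬q) ∨ (s ∧ ¬s)), 0
2. ¬□□¬(¬((s ∧ ¬s) ∨ ¬q) ∨ (s ∧ ¬s)), 1   [¬□-rule on 1: fresh world 1, 0R1]
3. ¬□¬(¬((s ∧ ¬s) ∨ ¬q) ∨ (s ∧ ¬s)), 2   [¬□-rule on 2: fresh world 2, 1R2]
4. ¬((s ∧ ¬s) ∨ ¬q) ∨ (s ∧ ¬s), 3   [¬□-rule on 3: fresh world 3, 2R3]
5. ¬((s ∧ ¬s) ∨ ¬q), 3   [∨-rule on 4 (branches; this branch)]
6. ¬(s ∧ ¬s), 3   [¬∨-rule on 5]
7. q, 3   [¬∨-rule on 5]
8. s, 3   [¬∧-rule on 6 (branches; this branch)]
Accessibility: 0R0, 0R1, 0R2, 0R3, 1R1, 1R2, 1R3, 2R2, 2R3, 3R3

Satisfiable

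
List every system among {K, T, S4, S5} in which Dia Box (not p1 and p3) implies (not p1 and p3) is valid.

S5-tableau for the negation not (Dia Box (not p1 and p3) implies (not p1 and p3)):
1. not (Dia Box (not p1 and p3) implies (not p1 and p3)), u
2. Dia Box (not p1 and p3), u   [neg-implies-rule on 1]
3. not (not p1 and p3), u   [neg-implies-rule on 1]
4. not p3, u   [neg-and-rule on 3 (branches; this branch)]
5. Box (not p1 and p3), v   [Dia-rule on 2: fresh world v, uRv]
6. not p1 and p3, u   [Box-rule on 5 via vRu]
7. not p1, u   [and-rule on 6]
8. p3, u   [and-rule on 6]
Accessibility: uRu, uRv, vRu, vRv
Branch closes: p3 and not p3 both at u.
Every branch closes (one shown): valid in S5.
S4-tableau for the negation not (Dia Box (not p1 and p3) implies (not p1 and p3)):
1. not (Dia Box (not p1 and p3) implies (not p1 and p3)), u
2. Dia Box (not p1 and p3), u   [neg-implies-rule on 1]
3. not (not p1 and p3), u   [neg-implies-rule on 1]
4. not p3, u   [neg-and-rule on 3 (branches; this branch)]
5. Box (not p1 and p3), v   [Dia-rule on 2: fresh world v, uRv]
6. not p1 and p3, v   [Box-rule on 5 via vRv]
7. not p1, v   [and-rule on 6]
8. p3, v   [and-rule on 6]
Accessibility: uRu, uRv, vRv
Complete open branch: countermodel on an S4-frame, so not valid in S4, nor in K, T (the same frame is also a K-frame and a T-frame).

S5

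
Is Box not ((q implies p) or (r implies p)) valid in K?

Tableau for the negation not Box not ((q implies p) or (r implies p)):
1. not Box not ((q implies p) or (r implies p)), u
2. (q implies p) or (r implies p), v
3. r implies p, v
4. p, v
Accessibility: uRv
The negation has an open branch (countermodel exists).

No, not valid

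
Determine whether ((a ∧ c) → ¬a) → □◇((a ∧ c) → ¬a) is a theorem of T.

Invalid (countermodel exists)

Tableau for the negation ¬(((a ∧ c) → ¬a) → □◇((a ∧ c) → ¬a)):
1. ¬(((a ∧ c) → ¬a) → □◇((a ∧ c) → ¬a)), u
2. (a ∧ c) → ¬a, u
3. ¬□◇((a ∧ c) → ¬a), u
4. ¬a, u
5. ¬◇((a ∧ c) → ¬a), v
6. ¬((a ∧ c) → ¬a), v
7. a ∧ c, v
8. a, v
9. c, v
Accessibility: uRu, uRv, vRv
The negation has an open branch (countermodel exists).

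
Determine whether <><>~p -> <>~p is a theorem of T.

Tableau for the negation ~(<><>~p -> <>~p):
1. ~(<><>~p -> <>~p), 0
2. <><>~p, 0
3. ~<>~p, 0
4. p, 0
5. <>~p, 1
6. p, 1
7. ~p, 2
Accessibility: 0R0, 0R1, 1R1, 1R2, 2R2
The negation has an open branch (countermodel exists).

Not valid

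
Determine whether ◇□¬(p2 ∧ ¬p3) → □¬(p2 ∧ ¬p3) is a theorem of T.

Not valid

Tableau for the negation ¬(◇□¬(p2 ∧ ¬p3) → □¬(p2 ∧ ¬p3)):
1. ¬(◇□¬(p2 ∧ ¬p3) → □¬(p2 ∧ ¬p3)), w0
2. ◇□¬(p2 ∧ ¬p3), w0
3. ¬□¬(p2 ∧ ¬p3), w0
4. □¬(p2 ∧ ¬p3), w1
5. ¬(p2 ∧ ¬p3), w1
6. p3, w1
7. p2 ∧ ¬p3, w2
8. p2, w2
9. ¬p3, w2
Accessibility: w0Rw0, w0Rw1, w0Rw2, w1Rw1, w2Rw2
The negation has an open branch (countermodel exists).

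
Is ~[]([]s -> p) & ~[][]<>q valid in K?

Not valid

Tableau for the negation ~(~[]([]s -> p) & ~[][]<>q):
1. ~(~[]([]s -> p) & ~[][]<>q), u
2. [][]<>q, u
The negation has an open branch (countermodel exists).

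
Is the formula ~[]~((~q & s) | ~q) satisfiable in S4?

1. ~[]~((~q & s) | ~q), u
2. (~q & s) | ~q, v
3. ~q, v
Accessibility: uRu, uRv, vRv

Satisfiable (open branch found)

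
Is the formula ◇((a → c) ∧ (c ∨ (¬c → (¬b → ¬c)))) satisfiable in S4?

1. ◇((a → c) ∧ (c ∨ (¬c → (¬b → ¬c)))), u
2. (a → c) ∧ (c ∨ (¬c → (¬b → ¬c))), v
3. a → c, v
4. c ∨ (¬c → (¬b → ¬c)), v
5. c, v
6. ¬c → (¬b → ¬c), v
7. ¬b → ¬c, v
8. b, v
Accessibility: uRu, uRv, vRv

Satisfiable (open branch found)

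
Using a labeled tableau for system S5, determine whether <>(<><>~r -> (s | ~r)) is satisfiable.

1. <>(<><>~r -> (s | ~r)), u
2. <><>~r -> (s | ~r), v
3. s | ~r, v
4. ~r, v
Accessibility: uRu, uRv, vRu, vRv

Yes, satisfiable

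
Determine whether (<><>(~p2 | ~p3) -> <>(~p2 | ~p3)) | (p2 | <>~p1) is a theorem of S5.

Valid in S5

Tableau for the negation ~((<><>(~p2 | ~p3) -> <>(~p2 | ~p3)) | (p2 | <>~p1)):
1. ~((<><>(~p2 | ~p3) -> <>(~p2 | ~p3)) | (p2 | <>~p1)), w0
2. ~(<><>(~p2 | ~p3) -> <>(~p2 | ~p3)), w0
3. ~(p2 | <>~p1), w0
4. <><>(~p2 | ~p3), w0
5. ~<>(~p2 | ~p3), w0
6. ~p2, w0
7. ~<>~p1, w0
8. ~(~p2 | ~p3), w0
9. p2, w0
10. p3, w0
Accessibility: w0Rw0
Branch closes: p2 and ~p2 both at w0.
Every branch of the negation's tableau closes; the branch above is one of them.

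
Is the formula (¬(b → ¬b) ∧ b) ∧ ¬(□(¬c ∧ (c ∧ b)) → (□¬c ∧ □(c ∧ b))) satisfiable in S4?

1. (¬(b → ¬b) ∧ b) ∧ ¬(□(¬c ∧ (c ∧ b)) → (□¬c ∧ □(c ∧ b))), w0
2. ¬(b → ¬b) ∧ b, w0   [∧-rule on 1]
3. ¬(□(¬c ∧ (c ∧ b)) → (□¬c ∧ □(c ∧ b))), w0   [∧-rule on 1]
4. ¬(b → ¬b), w0   [∧-rule on 2]
5. b, w0   [∧-rule on 2]
6. □(¬c ∧ (c ∧ b)), w0   [¬→-rule on 3]
7. ¬(□¬c ∧ □(c ∧ b)), w0   [¬→-rule on 3]
8. ¬c ∧ (c ∧ b), w0   [□-rule on 6 via w0Rw0]
9. ¬c, w0   [∧-rule on 8]
10. c ∧ b, w0   [∧-rule on 8]
11. c, w0   [∧-rule on 10]
Accessibility: w0Rw0
Branch closes: c and ¬c both at w0.
All branches of the tableau close; one closing branch shown above.

Unsatisfiable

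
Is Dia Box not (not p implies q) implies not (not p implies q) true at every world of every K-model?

Tableau for the negation not (Dia Box not (not p implies q) implies not (not p implies q)):
1. not (Dia Box not (not p implies q) implies not (not p implies q)), u
2. Dia Box not (not p implies q), u
3. not p implies q, u
4. q, u
5. Box not (not p implies q), v
Accessibility: uRv
The negation has an open branch (countermodel exists).

Invalid (countermodel exists)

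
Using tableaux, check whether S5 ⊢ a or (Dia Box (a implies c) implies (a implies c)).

Valid in S5

Tableau for the negation not (a or (Dia Box (a implies c) implies (a implies c))):
1. not (a or (Dia Box (a implies c) implies (a implies c))), w0
2. not a, w0
3. not (Dia Box (a implies c) implies (a implies c)), w0
4. Dia Box (a implies c), w0
5. not (a implies c), w0
6. a, w0
7. not c, w0
Accessibility: w0Rw0
Branch closes: a and not a both at w0.
Every branch of the negation's tableau closes; the branch above is one of them.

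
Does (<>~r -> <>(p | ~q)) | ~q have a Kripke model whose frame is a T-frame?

Satisfiable

1. (<>~r -> <>(p | ~q)) | ~q, 0
2. ~q, 0   [|-rule on 1 (branches; this branch)]
Accessibility: 0R0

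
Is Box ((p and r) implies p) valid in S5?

Valid

Tableau for the negation not Box ((p and r) implies p):
1. not Box ((p and r) implies p), u
2. not ((p and r) implies p), v
3. p and r, v
4. not p, v
5. p, v
6. r, v
Accessibility: uRu, uRv, vRu, vRv
Branch closes: p and not p both at v.
Every branch of the negation's tableau closes; the branch above is one of them.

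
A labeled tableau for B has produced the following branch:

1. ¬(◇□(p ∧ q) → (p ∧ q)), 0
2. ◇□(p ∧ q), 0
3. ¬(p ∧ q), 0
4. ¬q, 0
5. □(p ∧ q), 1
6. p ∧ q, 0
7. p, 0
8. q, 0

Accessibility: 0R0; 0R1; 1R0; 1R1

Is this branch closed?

Closed

Both q and ¬q appear at 0.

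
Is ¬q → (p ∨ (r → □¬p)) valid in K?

Invalid (countermodel exists)

Tableau for the negation ¬(¬q → (p ∨ (r → □¬p))):
1. ¬(¬q → (p ∨ (r → □¬p))), w0
2. ¬q, w0
3. ¬(p ∨ (r → □¬p)), w0
4. ¬p, w0
5. ¬(r → □¬p), w0
6. r, w0
7. ¬□¬p, w0
8. p, w1
Accessibility: w0Rw1
The negation has an open branch (countermodel exists).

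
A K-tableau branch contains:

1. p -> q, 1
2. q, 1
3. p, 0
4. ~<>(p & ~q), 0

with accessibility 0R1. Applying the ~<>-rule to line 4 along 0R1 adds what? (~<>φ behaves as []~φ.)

~(p & ~q), 1

~<>φ behaves as []~φ: propagate the negated body to each accessible world.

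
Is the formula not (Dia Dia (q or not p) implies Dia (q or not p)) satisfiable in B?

Yes, satisfiable

1. not (Dia Dia (q or not p) implies Dia (q or not p)), w0
2. Dia Dia (q or not p), w0   [neg-implies-rule on 1]
3. not Dia (q or not p), w0   [neg-implies-rule on 1]
4. not (q or not p), w0   [neg-Dia-rule on 3 via w0Rw0]
5. not q, w0   [neg-or-rule on 4]
6. p, w0   [neg-or-rule on 4]
7. Dia (q or not p), w1   [Dia-rule on 2: fresh world w1, w0Rw1]
8. not (q or not p), w1   [neg-Dia-rule on 3 via w0Rw1]
9. not q, w1   [neg-or-rule on 8]
10. p, w1   [neg-or-rule on 8]
11. q or not p, w2   [Dia-rule on 7: fresh world w2, w1Rw2]
12. not p, w2   [or-rule on 11 (branches; this branch)]
Accessibility: w0Rw0, w0Rw1, w1Rw0, w1Rw1, w1Rw2, w2Rw1, w2Rw2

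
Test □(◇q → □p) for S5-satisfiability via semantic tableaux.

1. □(◇q → □p), 0
2. ◇q → □p, 0   [□-rule on 1 via 0R0]
3. □p, 0   [→-rule on 2 (branches; this branch)]
4. p, 0   [□-rule on 3 via 0R0]
Accessibility: 0R0

Satisfiable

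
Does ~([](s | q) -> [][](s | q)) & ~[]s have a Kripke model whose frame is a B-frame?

1. ~([](s | q) -> [][](s | q)) & ~[]s, w0
2. ~([](s | q) -> [][](s | q)), w0
3. ~[]s, w0
4. [](s | q), w0
5. ~[][](s | q), w0
6. s | q, w0
7. q, w0
8. ~s, w1
9. s | q, w1
10. q, w1
11. ~[](s | q), w2
12. s | q, w2
13. q, w2
14. ~(s | q), w3
15. ~s, w3
16. ~q, w3
Accessibility: w0Rw0, w0Rw1, w0Rw2, w1Rw0, w1Rw1, w2Rw0, w2Rw2, w2Rw3, w3Rw2, w3Rw3

Satisfiable (open branch found)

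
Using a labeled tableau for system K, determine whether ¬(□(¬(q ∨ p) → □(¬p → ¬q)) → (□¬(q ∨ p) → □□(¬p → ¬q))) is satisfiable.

Unsatisfiable (every branch closes)

1. ¬(□(¬(q ∨ p) → □(¬p → ¬q)) → (□¬(q ∨ p) → □□(¬p → ¬q))), w0
2. □(¬(q ∨ p) → □(¬p → ¬q)), w0   [¬→-rule on 1]
3. ¬(□¬(q ∨ p) → □□(¬p → ¬q)), w0   [¬→-rule on 1]
4. □¬(q ∨ p), w0   [¬→-rule on 3]
5. ¬□□(¬p → ¬q), w0   [¬→-rule on 3]
6. ¬□(¬p → ¬q), w1   [¬□-rule on 5: fresh world w1, w0Rw1]
7. ¬(q ∨ p) → □(¬p → ¬q), w1   [□-rule on 2 via w0Rw1]
8. ¬(q ∨ p), w1   [□-rule on 4 via w0Rw1]
9. ¬q, w1   [¬∨-rule on 8]
10. ¬p, w1   [¬∨-rule on 8]
11. □(¬p → ¬q), w1   [→-rule on 7 (branches; this branch)]
12. ¬(¬p → ¬q), w2   [¬□-rule on 6: fresh world w2, w1Rw2]
13. ¬p, w2   [¬→-rule on 12]
14. q, w2   [¬→-rule on 12]
15. ¬p → ¬q, w2   [□-rule on 11 via w1Rw2]
16. ¬q, w2   [→-rule on 15 (branches; this branch)]
Accessibility: w0Rw1, w1Rw2
Branch closes: q and ¬q both at w2.
(One branch shown.) All branches close.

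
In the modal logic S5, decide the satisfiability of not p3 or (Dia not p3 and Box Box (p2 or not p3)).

1. not p3 or (Dia not p3 and Box Box (p2 or not p3)), 0
2. Dia not p3 and Box Box (p2 or not p3), 0
3. Dia not p3, 0
4. Box Box (p2 or not p3), 0
5. Box (p2 or not p3), 0
6. p2 or not p3, 0
7. not p3, 0
8. not p3, 1
9. Box (p2 or not p3), 1
10. p2 or not p3, 1
Accessibility: 0R0, 0R1, 1R0, 1R1

Yes, satisfiable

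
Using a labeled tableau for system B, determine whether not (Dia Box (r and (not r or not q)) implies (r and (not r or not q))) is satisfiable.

Unsatisfiable

1. not (Dia Box (r and (not r or not q)) implies (r and (not r or not q))), w0
2. Dia Box (r and (not r or not q)), w0
3. not (r and (not r or not q)), w0
4. not (not r or not q), w0
5. r, w0
6. q, w0
7. Box (r and (not r or not q)), w1
8. r and (not r or not q), w0
9. not r or not q, w0
10. r and (not r or not q), w1
11. r, w1
12. not r or not q, w1
13. not q, w0
Accessibility: w0Rw0, w0Rw1, w1Rw0, w1Rw1
Branch closes: q and not q both at w0.
(One branch shown.) All branches close.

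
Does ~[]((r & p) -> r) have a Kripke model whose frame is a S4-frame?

1. ~[]((r & p) -> r), u
2. ~((r & p) -> r), v
3. r & p, v
4. ~r, v
5. r, v
6. p, v
Accessibility: uRu, uRv, vRv
Branch closes: r and ~r both at v.
(One branch shown.) All branches close.

No, unsatisfiable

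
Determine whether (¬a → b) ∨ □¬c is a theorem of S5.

Invalid (countermodel exists)

Tableau for the negation ¬((¬a → b) ∨ □¬c):
1. ¬((¬a → b) ∨ □¬c), 0
2. ¬(¬a → b), 0
3. ¬□¬c, 0
4. ¬a, 0
5. ¬b, 0
6. c, 1
Accessibility: 0R0, 0R1, 1R0, 1R1
The negation has an open branch (countermodel exists).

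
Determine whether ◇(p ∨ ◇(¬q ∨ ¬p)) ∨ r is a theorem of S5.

Tableau for the negation ¬(◇(p ∨ ◇(¬q ∨ ¬p)) ∨ r):
1. ¬(◇(p ∨ ◇(¬q ∨ ¬p)) ∨ r), u
2. ¬◇(p ∨ ◇(¬q ∨ ¬p)), u
3. ¬r, u
4. ¬(p ∨ ◇(¬q ∨ ¬p)), u
5. ¬p, u
6. ¬◇(¬q ∨ ¬p), u
7. ¬(¬q ∨ ¬p), u
8. q, u
9. p, u
Accessibility: uRu
Branch closes: p and ¬p both at u.
All branches of the negation close; one closing branch shown above.

Valid in S5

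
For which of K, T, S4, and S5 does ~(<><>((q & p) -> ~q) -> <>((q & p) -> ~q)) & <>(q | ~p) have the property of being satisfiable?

K, T

S4-tableau for the formula:
1. ~(<><>((q & p) -> ~q) -> <>((q & p) -> ~q)) & <>(q | ~p), 0
2. ~(<><>((q & p) -> ~q) -> <>((q & p) -> ~q)), 0   [&-rule on 1]
3. <>(q | ~p), 0   [&-rule on 1]
4. <><>((q & p) -> ~q), 0   [~->-rule on 2]
5. ~<>((q & p) -> ~q), 0   [~->-rule on 2]
6. ~((q & p) -> ~q), 0   [~<>-rule on 5 via 0R0]
7. q & p, 0   [~->-rule on 6]
8. q, 0   [~->-rule on 6]
9. p, 0   [&-rule on 7]
10. q | ~p, 1   [<>-rule on 3: fresh world 1, 0R1]
11. ~((q & p) -> ~q), 1   [~<>-rule on 5 via 0R1]
12. q & p, 1   [~->-rule on 11]
13. q, 1   [~->-rule on 11]
14. p, 1   [&-rule on 12]
15. <>((q & p) -> ~q), 2   [<>-rule on 4: fresh world 2, 0R2]
16. ~((q & p) -> ~q), 2   [~<>-rule on 5 via 0R2]
17. q & p, 2   [~->-rule on 16]
18. q, 2   [~->-rule on 16]
19. p, 2   [&-rule on 17]
20. (q & p) -> ~q, 3   [<>-rule on 15: fresh world 3, 2R3]
21. ~((q & p) -> ~q), 3   [~<>-rule on 5 via 0R3]
22. q & p, 3   [~->-rule on 21]
23. q, 3   [~->-rule on 21]
24. p, 3   [&-rule on 22]
25. ~(q & p), 3   [->-rule on 20 (branches; this branch)]
26. ~p, 3   [~&-rule on 25 (branches; this branch)]
Accessibility: 0R0, 0R1, 0R2, 0R3, 1R1, 2R2, 2R3, 3R3
Branch closes: p and ~p both at 3.
Every branch closes (one shown): unsatisfiable in S4, hence also in S5 (every S5-frame is an S4-frame).
T-tableau for the formula:
1. ~(<><>((q & p) -> ~q) -> <>((q & p) -> ~q)) & <>(q | ~p), 0
2. ~(<><>((q & p) -> ~q) -> <>((q & p) -> ~q)), 0   [&-rule on 1]
3. <>(q | ~p), 0   [&-rule on 1]
4. <><>((q & p) -> ~q), 0   [~->-rule on 2]
5. ~<>((q & p) -> ~q), 0   [~->-rule on 2]
6. ~((q & p) -> ~q), 0   [~<>-rule on 5 via 0R0]
7. q & p, 0   [~->-rule on 6]
8. q, 0   [~->-rule on 6]
9. p, 0   [&-rule on 7]
10. q | ~p, 1   [<>-rule on 3: fresh world 1, 0R1]
11. ~((q & p) -> ~q), 1   [~<>-rule on 5 via 0R1]
12. q & p, 1   [~->-rule on 11]
13. q, 1   [~->-rule on 11]
14. p, 1   [&-rule on 12]
15. <>((q & p) -> ~q), 2   [<>-rule on 4: fresh world 2, 0R2]
16. ~((q & p) -> ~q), 2   [~<>-rule on 5 via 0R2]
17. q & p, 2   [~->-rule on 16]
18. q, 2   [~->-rule on 16]
19. p, 2   [&-rule on 17]
20. (q & p) -> ~q, 3   [<>-rule on 15: fresh world 3, 2R3]
21. ~q, 3   [->-rule on 20 (branches; this branch)]
Accessibility: 0R0, 0R1, 0R2, 1R1, 2R2, 2R3, 3R3
Complete open branch: satisfiable in T, hence also in K (this T-model is also a K-model).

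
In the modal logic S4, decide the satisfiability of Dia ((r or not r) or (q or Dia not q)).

1. Dia ((r or not r) or (q or Dia not q)), u
2. (r or not r) or (q or Dia not q), v
3. q or Dia not q, v
4. Dia not q, v
5. not q, w
Accessibility: uRu, uRv, uRw, vRv, vRw, wRw

Satisfiable (open branch found)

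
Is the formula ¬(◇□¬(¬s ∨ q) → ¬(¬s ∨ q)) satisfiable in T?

1. ¬(◇□¬(¬s ∨ q) → ¬(¬s ∨ q)), w0
2. ◇□¬(¬s ∨ q), w0   [¬→-rule on 1]
3. ¬s ∨ q, w0   [¬→-rule on 1]
4. q, w0   [∨-rule on 3 (branches; this branch)]
5. □¬(¬s ∨ q), w1   [◇-rule on 2: fresh world w1, w0Rw1]
6. ¬(¬s ∨ q), w1   [□-rule on 5 via w1Rw1]
7. s, w1   [¬∨-rule on 6]
8. ¬q, w1   [¬∨-rule on 6]
Accessibility: w0Rw0, w0Rw1, w1Rw1

Satisfiable (open branch found)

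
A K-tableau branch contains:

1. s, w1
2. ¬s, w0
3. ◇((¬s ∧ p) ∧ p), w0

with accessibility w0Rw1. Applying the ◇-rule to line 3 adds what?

a fresh world w2 with w0Rw2, and (¬s ∧ p) ∧ p at w2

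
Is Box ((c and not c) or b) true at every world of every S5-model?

Invalid (countermodel exists)

Tableau for the negation not Box ((c and not c) or b):
1. not Box ((c and not c) or b), w0
2. not ((c and not c) or b), w1   [neg-Box-rule on 1: fresh world w1, w0Rw1]
3. not (c and not c), w1   [neg-or-rule on 2]
4. not b, w1   [neg-or-rule on 2]
5. c, w1   [neg-and-rule on 3 (branches; this branch)]
Accessibility: w0Rw0, w0Rw1, w1Rw0, w1Rw1
The negation has an open branch (countermodel exists).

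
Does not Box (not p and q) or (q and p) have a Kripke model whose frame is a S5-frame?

Satisfiable

1. not Box (not p and q) or (q and p), w0
2. q and p, w0   [or-rule on 1 (branches; this branch)]
3. q, w0   [and-rule on 2]
4. p, w0   [and-rule on 2]
Accessibility: w0Rw0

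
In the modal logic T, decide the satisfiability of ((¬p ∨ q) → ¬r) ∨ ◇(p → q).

Satisfiable (open branch found)

1. ((¬p ∨ q) → ¬r) ∨ ◇(p → q), u
2. ◇(p → q), u
3. p → q, v
4. q, v
Accessibility: uRu, uRv, vRv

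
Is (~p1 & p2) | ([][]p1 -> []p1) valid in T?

Tableau for the negation ~((~p1 & p2) | ([][]p1 -> []p1)):
1. ~((~p1 & p2) | ([][]p1 -> []p1)), 0
2. ~(~p1 & p2), 0
3. ~([][]p1 -> []p1), 0
4. [][]p1, 0
5. ~[]p1, 0
6. []p1, 0
7. p1, 0
8. ~p2, 0
9. ~p1, 1
10. []p1, 1
11. p1, 1
Accessibility: 0R0, 0R1, 1R1
Branch closes: p1 and ~p1 both at 1.
Every branch of the negation's tableau closes; the branch above is one of them.

Valid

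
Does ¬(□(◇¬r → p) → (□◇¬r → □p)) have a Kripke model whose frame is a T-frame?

No, unsatisfiable

1. ¬(□(◇¬r → p) → (□◇¬r → □p)), w0
2. □(◇¬r → p), w0
3. ¬(□◇¬r → □p), w0
4. □◇¬r, w0
5. ¬□p, w0
6. ◇¬r → p, w0
7. ◇¬r, w0
8. p, w0
9. ¬p, w1
10. ◇¬r → p, w1
11. ◇¬r, w1
12. ¬◇¬r, w1
13. r, w1
14. ¬r, w2
15. ◇¬r → p, w2
16. ◇¬r, w2
17. p, w2
18. ¬r, w3
19. r, w3
Accessibility: w0Rw0, w0Rw1, w0Rw2, w1Rw1, w1Rw3, w2Rw2, w3Rw3
Branch closes: r and ¬r both at w3.
All branches of the tableau close; one closing branch shown above.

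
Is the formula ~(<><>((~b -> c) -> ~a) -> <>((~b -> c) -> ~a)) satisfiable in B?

1. ~(<><>((~b -> c) -> ~a) -> <>((~b -> c) -> ~a)), 0
2. <><>((~b -> c) -> ~a), 0
3. ~<>((~b -> c) -> ~a), 0
4. ~((~b -> c) -> ~a), 0
5. ~b -> c, 0
6. a, 0
7. c, 0
8. <>((~b -> c) -> ~a), 1
9. ~((~b -> c) -> ~a), 1
10. ~b -> c, 1
11. a, 1
12. c, 1
13. (~b -> c) -> ~a, 2
14. ~a, 2
Accessibility: 0R0, 0R1, 1R0, 1R1, 1R2, 2R1, 2R2

Yes, satisfiable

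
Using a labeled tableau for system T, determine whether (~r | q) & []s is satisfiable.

Satisfiable

1. (~r | q) & []s, w0
2. ~r | q, w0
3. []s, w0
4. s, w0
5. q, w0
Accessibility: w0Rw0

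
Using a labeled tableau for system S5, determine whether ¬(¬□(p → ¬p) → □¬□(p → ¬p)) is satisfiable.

1. ¬(¬□(p → ¬p) → □¬□(p → ¬p)), u
2. ¬□(p → ¬p), u
3. ¬□¬□(p → ¬p), u
4. ¬(p → ¬p), v
5. p, v
6. □(p → ¬p), w
7. p → ¬p, u
8. p → ¬p, v
9. p → ¬p, w
10. ¬p, u
11. ¬p, v
Accessibility: uRu, uRv, uRw, vRu, vRv, vRw, wRu, wRv, wRw
Branch closes: p and ¬p both at v.
Every branch closes; the branch above is one of them.

Unsatisfiable (every branch closes)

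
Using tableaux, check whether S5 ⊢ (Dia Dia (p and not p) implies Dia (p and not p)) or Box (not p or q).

Tableau for the negation not ((Dia Dia (p and not p) implies Dia (p and not p)) or Box (not p or q)):
1. not ((Dia Dia (p and not p) implies Dia (p and not p)) or Box (not p or q)), 0
2. not (Dia Dia (p and not p) implies Dia (p and not p)), 0
3. not Box (not p or q), 0
4. Dia Dia (p and not p), 0
5. not Dia (p and not p), 0
6. not (p and not p), 0
7. p, 0
8. not (not p or q), 1
9. p, 1
10. not q, 1
11. not (p and not p), 1
12. Dia (p and not p), 2
13. not (p and not p), 2
14. p, 2
15. p and not p, 3
16. p, 3
17. not p, 3
Accessibility: 0R0, 0R1, 0R2, 0R3, 1R0, 1R1, 1R2, 1R3, 2R0, 2R1, 2R2, 2R3, 3R0, 3R1, 3R2, 3R3
Branch closes: p and not p both at 3.
All branches of the negation close; one closing branch shown above.

Yes, valid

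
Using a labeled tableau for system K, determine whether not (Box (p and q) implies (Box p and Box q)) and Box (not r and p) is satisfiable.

Unsatisfiable

1. not (Box (p and q) implies (Box p and Box q)) and Box (not r and p), 0
2. not (Box (p and q) implies (Box p and Box q)), 0
3. Box (not r and p), 0
4. Box (p and q), 0
5. not (Box p and Box q), 0
6. not Box q, 0
7. not q, 1
8. not r and p, 1
9. not r, 1
10. p, 1
11. p and q, 1
12. q, 1
Accessibility: 0R1
Branch closes: q and not q both at 1.
Every branch closes; the branch above is one of them.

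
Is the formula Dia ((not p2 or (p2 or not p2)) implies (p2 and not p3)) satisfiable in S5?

1. Dia ((not p2 or (p2 or not p2)) implies (p2 and not p3)), 0
2. (not p2 or (p2 or not p2)) implies (p2 and not p3), 1
3. p2 and not p3, 1
4. p2, 1
5. not p3, 1
Accessibility: 0R0, 0R1, 1R0, 1R1

Satisfiable (open branch found)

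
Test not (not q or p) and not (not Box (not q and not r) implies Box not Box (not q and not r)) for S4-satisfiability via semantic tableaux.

1. not (not q or p) and not (not Box (not q and not r) implies Box not Box (not q and not r)), u
2. not (not q or p), u
3. not (not Box (not q and not r) implies Box not Box (not q and not r)), u
4. q, u
5. not p, u
6. not Box (not q and not r), u
7. not Box not Box (not q and not r), u
8. not (not q and not r), v
9. r, v
10. Box (not q and not r), w
11. not q and not r, w
12. not q, w
13. not r, w
Accessibility: uRu, uRv, uRw, vRv, wRw

Yes, satisfiable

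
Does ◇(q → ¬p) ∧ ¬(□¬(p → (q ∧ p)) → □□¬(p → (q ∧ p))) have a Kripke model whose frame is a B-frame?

Satisfiable

1. ◇(q → ¬p) ∧ ¬(□¬(p → (q ∧ p)) → □□¬(p → (q ∧ p))), u
2. ◇(q → ¬p), u
3. ¬(□¬(p → (q ∧ p)) → □□¬(p → (q ∧ p))), u
4. □¬(p → (q ∧ p)), u
5. ¬□□¬(p → (q ∧ p)), u
6. ¬(p → (q ∧ p)), u
7. p, u
8. ¬(q ∧ p), u
9. ¬q, u
10. q → ¬p, v
11. ¬(p → (q ∧ p)), v
12. p, v
13. ¬(q ∧ p), v
14. ¬q, v
15. ¬□¬(p → (q ∧ p)), w
16. ¬(p → (q ∧ p)), w
17. p, w
18. ¬(q ∧ p), w
19. ¬q, w
20. p → (q ∧ p), x
21. q ∧ p, x
22. q, x
23. p, x
Accessibility: uRu, uRv, uRw, vRu, vRv, wRu, wRw, wRx, xRw, xRx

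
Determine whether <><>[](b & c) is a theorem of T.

Tableau for the negation ~<><>[](b & c):
1. ~<><>[](b & c), 0
2. ~<>[](b & c), 0   [~<>-rule on 1 via 0R0]
3. ~[](b & c), 0   [~<>-rule on 2 via 0R0]
4. ~(b & c), 1   [~[]-rule on 3: fresh world 1, 0R1]
5. ~<>[](b & c), 1   [~<>-rule on 1 via 0R1]
6. ~[](b & c), 1   [~<>-rule on 2 via 0R1]
7. ~c, 1   [~&-rule on 4 (branches; this branch)]
8. ~(b & c), 2   [~[]-rule on 6: fresh world 2, 1R2]
9. ~[](b & c), 2   [~<>-rule on 5 via 1R2]
10. ~c, 2   [~&-rule on 8 (branches; this branch)]
11. ~(b & c), 3   [~[]-rule on 9: fresh world 3, 2R3]
12. ~c, 3   [~&-rule on 11 (branches; this branch)]
Accessibility: 0R0, 0R1, 1R1, 1R2, 2R2, 2R3, 3R3
The negation has an open branch (countermodel exists).

No, not valid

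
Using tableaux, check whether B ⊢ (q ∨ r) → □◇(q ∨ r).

Valid in B

Tableau for the negation ¬((q ∨ r) → □◇(q ∨ r)):
1. ¬((q ∨ r) → □◇(q ∨ r)), 0
2. q ∨ r, 0   [¬→-rule on 1]
3. ¬□◇(q ∨ r), 0   [¬→-rule on 1]
4. r, 0   [∨-rule on 2 (branches; this branch)]
5. ¬◇(q ∨ r), 1   [¬□-rule on 3: fresh world 1, 0R1]
6. ¬(q ∨ r), 0   [¬◇-rule on 5 via 1R0]
7. ¬q, 0   [¬∨-rule on 6]
8. ¬r, 0   [¬∨-rule on 6]
Accessibility: 0R0, 0R1, 1R0, 1R1
Branch closes: r and ¬r both at 0.
Every branch of the negation's tableau closes; the branch above is one of them.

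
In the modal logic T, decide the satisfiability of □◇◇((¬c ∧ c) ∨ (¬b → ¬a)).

1. □◇◇((¬c ∧ c) ∨ (¬b → ¬a)), w0
2. ◇◇((¬c ∧ c) ∨ (¬b → ¬a)), w0
3. ◇((¬c ∧ c) ∨ (¬b → ¬a)), w1
4. ◇◇((¬c ∧ c) ∨ (¬b → ¬a)), w1
5. (¬c ∧ c) ∨ (¬b → ¬a), w2
6. ¬b → ¬a, w2
7. ¬a, w2
8. ◇((¬c ∧ c) ∨ (¬b → ¬a)), w3
9. (¬c ∧ c) ∨ (¬b → ¬a), w4
10. ¬b → ¬a, w4
11. ¬a, w4
Accessibility: w0Rw0, w0Rw1, w1Rw1, w1Rw2, w1Rw3, w2Rw2, w3Rw3, w3Rw4, w4Rw4

Satisfiable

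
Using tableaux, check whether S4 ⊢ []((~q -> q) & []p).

Tableau for the negation ~[]((~q -> q) & []p):
1. ~[]((~q -> q) & []p), 0
2. ~((~q -> q) & []p), 1
3. ~[]p, 1
4. ~p, 2
Accessibility: 0R0, 0R1, 0R2, 1R1, 1R2, 2R2
The negation has an open branch (countermodel exists).

Invalid (countermodel exists)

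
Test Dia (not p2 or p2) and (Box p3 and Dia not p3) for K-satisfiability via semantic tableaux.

No, unsatisfiable

1. Dia (not p2 or p2) and (Box p3 and Dia not p3), u
2. Dia (not p2 or p2), u
3. Box p3 and Dia not p3, u
4. Box p3, u
5. Dia not p3, u
6. not p2 or p2, v
7. p3, v
8. p2, v
9. not p3, w
10. p3, w
Accessibility: uRv, uRw
Branch closes: p3 and not p3 both at w.
(One branch shown.) All branches close.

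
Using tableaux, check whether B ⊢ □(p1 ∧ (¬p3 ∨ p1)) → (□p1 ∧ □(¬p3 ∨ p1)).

Valid

Tableau for the negation ¬(□(p1 ∧ (¬p3 ∨ p1)) → (□p1 ∧ □(¬p3 ∨ p1))):
1. ¬(□(p1 ∧ (¬p3 ∨ p1)) → (□p1 ∧ □(¬p3 ∨ p1))), u
2. □(p1 ∧ (¬p3 ∨ p1)), u   [¬→-rule on 1]
3. ¬(□p1 ∧ □(¬p3 ∨ p1)), u   [¬→-rule on 1]
4. p1 ∧ (¬p3 ∨ p1), u   [□-rule on 2 via uRu]
5. p1, u   [∧-rule on 4]
6. ¬p3 ∨ p1, u   [∧-rule on 4]
7. ¬□(¬p3 ∨ p1), u   [¬∧-rule on 3 (branches; this branch)]
8. ¬(¬p3 ∨ p1), v   [¬□-rule on 7: fresh world v, uRv]
9. p3, v   [¬∨-rule on 8]
10. ¬p1, v   [¬∨-rule on 8]
11. p1 ∧ (¬p3 ∨ p1), v   [□-rule on 2 via uRv]
12. p1, v   [∧-rule on 11]
13. ¬p3 ∨ p1, v   [∧-rule on 11]
Accessibility: uRu, uRv, vRu, vRv
Branch closes: p1 and ¬p1 both at v.
All branches of the negation close; one closing branch shown above.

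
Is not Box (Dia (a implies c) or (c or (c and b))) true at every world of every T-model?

Not valid

Tableau for the negation Box (Dia (a implies c) or (c or (c and b))):
1. Box (Dia (a implies c) or (c or (c and b))), u
2. Dia (a implies c) or (c or (c and b)), u   [Box-rule on 1 via uRu]
3. c or (c and b), u   [or-rule on 2 (branches; this branch)]
4. c and b, u   [or-rule on 3 (branches; this branch)]
5. c, u   [and-rule on 4]
6. b, u   [and-rule on 4]
Accessibility: uRu
The negation has an open branch (countermodel exists).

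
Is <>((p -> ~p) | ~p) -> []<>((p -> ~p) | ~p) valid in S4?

Tableau for the negation ~(<>((p -> ~p) | ~p) -> []<>((p -> ~p) | ~p)):
1. ~(<>((p -> ~p) | ~p) -> []<>((p -> ~p) | ~p)), u
2. <>((p -> ~p) | ~p), u
3. ~[]<>((p -> ~p) | ~p), u
4. (p -> ~p) | ~p, v
5. ~p, v
6. ~<>((p -> ~p) | ~p), w
7. ~((p -> ~p) | ~p), w
8. ~(p -> ~p), w
9. p, w
Accessibility: uRu, uRv, uRw, vRv, wRw
The negation has an open branch (countermodel exists).

Invalid (countermodel exists)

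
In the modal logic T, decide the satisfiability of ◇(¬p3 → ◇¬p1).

1. ◇(¬p3 → ◇¬p1), w0
2. ¬p3 → ◇¬p1, w1   [◇-rule on 1: fresh world w1, w0Rw1]
3. ◇¬p1, w1   [→-rule on 2 (branches; this branch)]
4. ¬p1, w2   [◇-rule on 3: fresh world w2, w1Rw2]
Accessibility: w0Rw0, w0Rw1, w1Rw1, w1Rw2, w2Rw2

Yes, satisfiable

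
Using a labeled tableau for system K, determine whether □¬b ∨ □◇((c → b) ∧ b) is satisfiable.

Satisfiable

1. □¬b ∨ □◇((c → b) ∧ b), w0
2. □◇((c → b) ∧ b), w0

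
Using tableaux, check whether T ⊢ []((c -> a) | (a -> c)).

Yes, valid

Tableau for the negation ~[]((c -> a) | (a -> c)):
1. ~[]((c -> a) | (a -> c)), u
2. ~((c -> a) | (a -> c)), v   [~[]-rule on 1: fresh world v, uRv]
3. ~(c -> a), v   [~|-rule on 2]
4. ~(a -> c), v   [~|-rule on 2]
5. c, v   [~->-rule on 3]
6. ~a, v   [~->-rule on 3]
7. a, v   [~->-rule on 4]
8. ~c, v   [~->-rule on 4]
Accessibility: uRu, uRv, vRv
Branch closes: a and ~a both at v.
Every branch of the negation's tableau closes; the branch above is one of them.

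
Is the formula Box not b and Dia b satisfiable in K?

1. Box not b and Dia b, w0
2. Box not b, w0
3. Dia b, w0
4. b, w1
5. not b, w1
Accessibility: w0Rw1
Branch closes: b and not b both at w1.
(One branch shown.) All branches close.

Unsatisfiable (every branch closes)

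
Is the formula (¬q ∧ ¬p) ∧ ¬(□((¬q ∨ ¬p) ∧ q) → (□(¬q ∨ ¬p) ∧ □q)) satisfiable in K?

1. (¬q ∧ ¬p) ∧ ¬(□((¬q ∨ ¬p) ∧ q) → (□(¬q ∨ ¬p) ∧ □q)), 0
2. ¬q ∧ ¬p, 0   [∧-rule on 1]
3. ¬(□((¬q ∨ ¬p) ∧ q) → (□(¬q ∨ ¬p) ∧ □q)), 0   [∧-rule on 1]
4. ¬q, 0   [∧-rule on 2]
5. ¬p, 0   [∧-rule on 2]
6. □((¬q ∨ ¬p) ∧ q), 0   [¬→-rule on 3]
7. ¬(□(¬q ∨ ¬p) ∧ □q), 0   [¬→-rule on 3]
8. ¬□(¬q ∨ ¬p), 0   [¬∧-rule on 7 (branches; this branch)]
9. ¬(¬q ∨ ¬p), 1   [¬□-rule on 8: fresh world 1, 0R1]
10. q, 1   [¬∨-rule on 9]
11. p, 1   [¬∨-rule on 9]
12. (¬q ∨ ¬p) ∧ q, 1   [□-rule on 6 via 0R1]
13. ¬q ∨ ¬p, 1   [∧-rule on 12]
14. ¬p, 1   [∨-rule on 13 (branches; this branch)]
Accessibility: 0R1
Branch closes: p and ¬p both at 1.
(One branch shown.) All branches close.

Unsatisfiable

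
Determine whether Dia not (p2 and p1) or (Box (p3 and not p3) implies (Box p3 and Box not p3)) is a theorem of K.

Yes, valid

Tableau for the negation not (Dia not (p2 and p1) or (Box (p3 and not p3) implies (Box p3 and Box not p3))):
1. not (Dia not (p2 and p1) or (Box (p3 and not p3) implies (Box p3 and Box not p3))), w0
2. not Dia not (p2 and p1), w0
3. not (Box (p3 and not p3) implies (Box p3 and Box not p3)), w0
4. Box (p3 and not p3), w0
5. not (Box p3 and Box not p3), w0
6. not Box not p3, w0
7. p3, w1
8. p2 and p1, w1
9. p2, w1
10. p1, w1
11. p3 and not p3, w1
12. not p3, w1
Accessibility: w0Rw1
Branch closes: p3 and not p3 both at w1.
Every branch of the negation's tableau closes; the branch above is one of them.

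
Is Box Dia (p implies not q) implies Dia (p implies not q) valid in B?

Yes, valid

Tableau for the negation not (Box Dia (p implies not q) implies Dia (p implies not q)):
1. not (Box Dia (p implies not q) implies Dia (p implies not q)), w0
2. Box Dia (p implies not q), w0
3. not Dia (p implies not q), w0
4. Dia (p implies not q), w0
5. not (p implies not q), w0
6. p, w0
7. q, w0
8. p implies not q, w1
9. Dia (p implies not q), w1
10. not (p implies not q), w1
11. p, w1
12. q, w1
13. not q, w1
Accessibility: w0Rw0, w0Rw1, w1Rw0, w1Rw1
Branch closes: q and not q both at w1.
All branches of the negation close; one closing branch shown above.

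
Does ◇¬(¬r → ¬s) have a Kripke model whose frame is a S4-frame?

1. ◇¬(¬r → ¬s), u
2. ¬(¬r → ¬s), v
3. ¬r, v
4. s, v
Accessibility: uRu, uRv, vRv

Yes, satisfiable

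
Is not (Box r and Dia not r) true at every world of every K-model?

Yes, valid

Tableau for the negation Box r and Dia not r:
1. Box r and Dia not r, w0
2. Box r, w0
3. Dia not r, w0
4. not r, w1
5. r, w1
Accessibility: w0Rw1
Branch closes: r and not r both at w1.
Every branch of the negation's tableau closes; the branch above is one of them.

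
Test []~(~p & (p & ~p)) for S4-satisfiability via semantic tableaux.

Satisfiable (open branch found)

1. []~(~p & (p & ~p)), w0
2. ~(~p & (p & ~p)), w0
3. ~(p & ~p), w0
4. p, w0
Accessibility: w0Rw0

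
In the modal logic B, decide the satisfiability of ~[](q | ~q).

Unsatisfiable (every branch closes)

1. ~[](q | ~q), u
2. ~(q | ~q), v
3. ~q, v
4. q, v
Accessibility: uRu, uRv, vRu, vRv
Branch closes: q and ~q both at v.
Every branch closes; the branch above is one of them.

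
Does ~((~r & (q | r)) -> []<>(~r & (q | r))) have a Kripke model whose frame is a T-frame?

Yes, satisfiable

1. ~((~r & (q | r)) -> []<>(~r & (q | r))), u
2. ~r & (q | r), u
3. ~[]<>(~r & (q | r)), u
4. ~r, u
5. q | r, u
6. q, u
7. ~<>(~r & (q | r)), v
8. ~(~r & (q | r)), v
9. ~(q | r), v
10. ~q, v
11. ~r, v
Accessibility: uRu, uRv, vRv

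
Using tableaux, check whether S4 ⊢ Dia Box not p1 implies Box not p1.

Tableau for the negation not (Dia Box not p1 implies Box not p1):
1. not (Dia Box not p1 implies Box not p1), u
2. Dia Box not p1, u   [neg-implies-rule on 1]
3. not Box not p1, u   [neg-implies-rule on 1]
4. Box not p1, v   [Dia-rule on 2: fresh world v, uRv]
5. not p1, v   [Box-rule on 4 via vRv]
6. p1, w   [neg-Box-rule on 3: fresh world w, uRw]
Accessibility: uRu, uRv, uRw, vRv, wRw
The negation has an open branch (countermodel exists).

Not valid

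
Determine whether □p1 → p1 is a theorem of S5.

Valid in S5

Tableau for the negation ¬(□p1 → p1):
1. ¬(□p1 → p1), 0
2. □p1, 0   [¬→-rule on 1]
3. ¬p1, 0   [¬→-rule on 1]
4. p1, 0   [□-rule on 2 via 0R0]
Accessibility: 0R0
Branch closes: p1 and ¬p1 both at 0.
Every branch of the negation's tableau closes; the branch above is one of them.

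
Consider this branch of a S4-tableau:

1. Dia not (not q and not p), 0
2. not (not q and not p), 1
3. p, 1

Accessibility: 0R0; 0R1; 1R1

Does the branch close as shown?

No atom appears with both signs at the same world.

Open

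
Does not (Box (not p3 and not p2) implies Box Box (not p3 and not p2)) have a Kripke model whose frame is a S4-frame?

Unsatisfiable (every branch closes)

1. not (Box (not p3 and not p2) implies Box Box (not p3 and not p2)), u
2. Box (not p3 and not p2), u   [neg-implies-rule on 1]
3. not Box Box (not p3 and not p2), u   [neg-implies-rule on 1]
4. not p3 and not p2, u   [Box-rule on 2 via uRu]
5. not p3, u   [and-rule on 4]
6. not p2, u   [and-rule on 4]
7. not Box (not p3 and not p2), v   [neg-Box-rule on 3: fresh world v, uRv]
8. not p3 and not p2, v   [Box-rule on 2 via uRv]
9. not p3, v   [and-rule on 8]
10. not p2, v   [and-rule on 8]
11. not (not p3 and not p2), w   [neg-Box-rule on 7: fresh world w, vRw]
12. not p3 and not p2, w   [Box-rule on 2 via uRw]
13. not p3, w   [and-rule on 12]
14. not p2, w   [and-rule on 12]
15. p2, w   [neg-and-rule on 11 (branches; this branch)]
Accessibility: uRu, uRv, uRw, vRv, vRw, wRw
Branch closes: p2 and not p2 both at w.
Every branch closes; the branch above is one of them.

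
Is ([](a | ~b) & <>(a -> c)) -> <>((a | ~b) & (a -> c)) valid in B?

Tableau for the negation ~(([](a | ~b) & <>(a -> c)) -> <>((a | ~b) & (a -> c))):
1. ~(([](a | ~b) & <>(a -> c)) -> <>((a | ~b) & (a -> c))), w0
2. [](a | ~b) & <>(a -> c), w0   [~->-rule on 1]
3. ~<>((a | ~b) & (a -> c)), w0   [~->-rule on 1]
4. [](a | ~b), w0   [&-rule on 2]
5. <>(a -> c), w0   [&-rule on 2]
6. ~((a | ~b) & (a -> c)), w0   [~<>-rule on 3 via w0Rw0]
7. a | ~b, w0   [[]-rule on 4 via w0Rw0]
8. ~(a -> c), w0   [~&-rule on 6 (branches; this branch)]
9. a, w0   [~->-rule on 8]
10. ~c, w0   [~->-rule on 8]
11. ~b, w0   [|-rule on 7 (branches; this branch)]
12. a -> c, w1   [<>-rule on 5: fresh world w1, w0Rw1]
13. ~((a | ~b) & (a -> c)), w1   [~<>-rule on 3 via w0Rw1]
14. a | ~b, w1   [[]-rule on 4 via w0Rw1]
15. c, w1   [->-rule on 12 (branches; this branch)]
16. ~(a | ~b), w1   [~&-rule on 13 (branches; this branch)]
17. ~a, w1   [~|-rule on 16]
18. b, w1   [~|-rule on 16]
19. ~b, w1   [|-rule on 14 (branches; this branch)]
Accessibility: w0Rw0, w0Rw1, w1Rw0, w1Rw1
Branch closes: b and ~b both at w1.
Every branch of the negation's tableau closes; the branch above is one of them.

Yes, valid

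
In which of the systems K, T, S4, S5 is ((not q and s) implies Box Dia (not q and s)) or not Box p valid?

S4-tableau for the negation not (((not q and s) implies Box Dia (not q and s)) or not Box p):
1. not (((not q and s) implies Box Dia (not q and s)) or not Box p), u
2. not ((not q and s) implies Box Dia (not q and s)), u
3. Box p, u
4. not q and s, u
5. not Box Dia (not q and s), u
6. not q, u
7. s, u
8. p, u
9. not Dia (not q and s), v
10. p, v
11. not (not q and s), v
12. not s, v
Accessibility: uRu, uRv, vRv
Complete open branch: countermodel on an S4-frame, so not valid in S4, nor in K, T (the same frame is also a K-frame and a T-frame).
S5-tableau for the negation not (((not q and s) implies Box Dia (not q and s)) or not Box p):
1. not (((not q and s) implies Box Dia (not q and s)) or not Box p), u
2. not ((not q and s) implies Box Dia (not q and s)), u
3. Box p, u
4. not q and s, u
5. not Box Dia (not q and s), u
6. not q, u
7. s, u
8. p, u
9. not Dia (not q and s), v
10. p, v
11. not (not q and s), u
12. not (not q and s), v
13. not s, u
Accessibility: uRu, uRv, vRu, vRv
Branch closes: s and not s both at u.
Every branch closes (one shown): valid in S5.

S5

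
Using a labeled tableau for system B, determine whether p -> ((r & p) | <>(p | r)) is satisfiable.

Yes, satisfiable

1. p -> ((r & p) | <>(p | r)), u
2. (r & p) | <>(p | r), u
3. <>(p | r), u
4. p | r, v
5. r, v
Accessibility: uRu, uRv, vRu, vRv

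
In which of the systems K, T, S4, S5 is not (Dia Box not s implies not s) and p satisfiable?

K, T, S4

S5-tableau for the formula:
1. not (Dia Box not s implies not s) and p, 0
2. not (Dia Box not s implies not s), 0
3. p, 0
4. Dia Box not s, 0
5. s, 0
6. Box not s, 1
7. not s, 0
Accessibility: 0R0, 0R1, 1R0, 1R1
Branch closes: s and not s both at 0.
Every branch closes (one shown): unsatisfiable in S5.
S4-tableau for the formula:
1. not (Dia Box not s implies not s) and p, 0
2. not (Dia Box not s implies not s), 0
3. p, 0
4. Dia Box not s, 0
5. s, 0
6. Box not s, 1
7. not s, 1
Accessibility: 0R0, 0R1, 1R1
Complete open branch: satisfiable in S4, hence also in K, T (this S4-model is also a K-model and a T-model).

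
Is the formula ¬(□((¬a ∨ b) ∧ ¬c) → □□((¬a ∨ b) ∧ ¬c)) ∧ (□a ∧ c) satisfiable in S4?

No, unsatisfiable

1. ¬(□((¬a ∨ b) ∧ ¬c) → □□((¬a ∨ b) ∧ ¬c)) ∧ (□a ∧ c), u
2. ¬(□((¬a ∨ b) ∧ ¬c) → □□((¬a ∨ b) ∧ ¬c)), u
3. □a ∧ c, u
4. □((¬a ∨ b) ∧ ¬c), u
5. ¬□□((¬a ∨ b) ∧ ¬c), u
6. □a, u
7. c, u
8. (¬a ∨ b) ∧ ¬c, u
9. ¬a ∨ b, u
10. ¬c, u
Accessibility: uRu
Branch closes: c and ¬c both at u.
All branches of the tableau close; one closing branch shown above.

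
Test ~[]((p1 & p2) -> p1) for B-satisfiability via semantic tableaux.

1. ~[]((p1 & p2) -> p1), u
2. ~((p1 & p2) -> p1), v
3. p1 & p2, v
4. ~p1, v
5. p1, v
6. p2, v
Accessibility: uRu, uRv, vRu, vRv
Branch closes: p1 and ~p1 both at v.
(One branch shown.) All branches close.

Unsatisfiable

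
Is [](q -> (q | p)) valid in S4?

Tableau for the negation ~[](q -> (q | p)):
1. ~[](q -> (q | p)), w0
2. ~(q -> (q | p)), w1   [~[]-rule on 1: fresh world w1, w0Rw1]
3. q, w1   [~->-rule on 2]
4. ~(q | p), w1   [~->-rule on 2]
5. ~q, w1   [~|-rule on 4]
6. ~p, w1   [~|-rule on 4]
Accessibility: w0Rw0, w0Rw1, w1Rw1
Branch closes: q and ~q both at w1.
All branches of the negation close; one closing branch shown above.

Yes, valid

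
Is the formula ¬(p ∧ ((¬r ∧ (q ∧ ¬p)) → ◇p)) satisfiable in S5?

Satisfiable

1. ¬(p ∧ ((¬r ∧ (q ∧ ¬p)) → ◇p)), u
2. ¬((¬r ∧ (q ∧ ¬p)) → ◇p), u
3. ¬r ∧ (q ∧ ¬p), u
4. ¬◇p, u
5. ¬r, u
6. q ∧ ¬p, u
7. q, u
8. ¬p, u
Accessibility: uRu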